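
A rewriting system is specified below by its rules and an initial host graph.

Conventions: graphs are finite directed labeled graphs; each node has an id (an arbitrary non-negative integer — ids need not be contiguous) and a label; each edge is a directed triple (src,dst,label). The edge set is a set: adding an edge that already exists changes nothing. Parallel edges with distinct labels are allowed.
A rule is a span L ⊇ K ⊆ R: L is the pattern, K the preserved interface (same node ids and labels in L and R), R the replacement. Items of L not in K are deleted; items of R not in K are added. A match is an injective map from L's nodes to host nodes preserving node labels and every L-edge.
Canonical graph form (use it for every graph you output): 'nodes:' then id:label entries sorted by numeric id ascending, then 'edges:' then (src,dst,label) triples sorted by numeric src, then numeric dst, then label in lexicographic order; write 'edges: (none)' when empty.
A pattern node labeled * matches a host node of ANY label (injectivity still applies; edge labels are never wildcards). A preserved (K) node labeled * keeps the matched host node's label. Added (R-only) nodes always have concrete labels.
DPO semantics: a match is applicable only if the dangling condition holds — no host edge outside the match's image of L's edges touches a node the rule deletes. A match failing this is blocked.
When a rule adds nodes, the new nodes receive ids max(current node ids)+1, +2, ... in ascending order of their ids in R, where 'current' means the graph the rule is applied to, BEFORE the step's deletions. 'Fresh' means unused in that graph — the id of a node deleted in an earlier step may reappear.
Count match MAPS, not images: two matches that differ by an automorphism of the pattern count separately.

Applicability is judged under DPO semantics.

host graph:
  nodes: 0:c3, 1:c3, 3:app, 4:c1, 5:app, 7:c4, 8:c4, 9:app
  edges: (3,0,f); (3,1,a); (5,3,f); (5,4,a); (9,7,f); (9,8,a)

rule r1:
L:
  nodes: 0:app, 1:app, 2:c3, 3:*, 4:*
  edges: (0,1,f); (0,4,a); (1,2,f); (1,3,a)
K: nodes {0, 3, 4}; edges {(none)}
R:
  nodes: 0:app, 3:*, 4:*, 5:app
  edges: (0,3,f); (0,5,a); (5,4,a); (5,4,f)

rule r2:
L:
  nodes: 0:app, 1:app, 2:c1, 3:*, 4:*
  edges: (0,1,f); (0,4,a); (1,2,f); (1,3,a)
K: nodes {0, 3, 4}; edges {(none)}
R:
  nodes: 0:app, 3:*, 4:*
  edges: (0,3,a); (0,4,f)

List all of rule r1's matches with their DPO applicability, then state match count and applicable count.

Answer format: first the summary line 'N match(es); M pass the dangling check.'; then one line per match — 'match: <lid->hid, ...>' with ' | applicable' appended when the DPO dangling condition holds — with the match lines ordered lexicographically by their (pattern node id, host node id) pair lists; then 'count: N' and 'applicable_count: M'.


1 match(es); 1 pass the dangling check.
match: 0->5, 1->3, 2->0, 3->1, 4->4 | applicable
count: 1
applicable_count: 1


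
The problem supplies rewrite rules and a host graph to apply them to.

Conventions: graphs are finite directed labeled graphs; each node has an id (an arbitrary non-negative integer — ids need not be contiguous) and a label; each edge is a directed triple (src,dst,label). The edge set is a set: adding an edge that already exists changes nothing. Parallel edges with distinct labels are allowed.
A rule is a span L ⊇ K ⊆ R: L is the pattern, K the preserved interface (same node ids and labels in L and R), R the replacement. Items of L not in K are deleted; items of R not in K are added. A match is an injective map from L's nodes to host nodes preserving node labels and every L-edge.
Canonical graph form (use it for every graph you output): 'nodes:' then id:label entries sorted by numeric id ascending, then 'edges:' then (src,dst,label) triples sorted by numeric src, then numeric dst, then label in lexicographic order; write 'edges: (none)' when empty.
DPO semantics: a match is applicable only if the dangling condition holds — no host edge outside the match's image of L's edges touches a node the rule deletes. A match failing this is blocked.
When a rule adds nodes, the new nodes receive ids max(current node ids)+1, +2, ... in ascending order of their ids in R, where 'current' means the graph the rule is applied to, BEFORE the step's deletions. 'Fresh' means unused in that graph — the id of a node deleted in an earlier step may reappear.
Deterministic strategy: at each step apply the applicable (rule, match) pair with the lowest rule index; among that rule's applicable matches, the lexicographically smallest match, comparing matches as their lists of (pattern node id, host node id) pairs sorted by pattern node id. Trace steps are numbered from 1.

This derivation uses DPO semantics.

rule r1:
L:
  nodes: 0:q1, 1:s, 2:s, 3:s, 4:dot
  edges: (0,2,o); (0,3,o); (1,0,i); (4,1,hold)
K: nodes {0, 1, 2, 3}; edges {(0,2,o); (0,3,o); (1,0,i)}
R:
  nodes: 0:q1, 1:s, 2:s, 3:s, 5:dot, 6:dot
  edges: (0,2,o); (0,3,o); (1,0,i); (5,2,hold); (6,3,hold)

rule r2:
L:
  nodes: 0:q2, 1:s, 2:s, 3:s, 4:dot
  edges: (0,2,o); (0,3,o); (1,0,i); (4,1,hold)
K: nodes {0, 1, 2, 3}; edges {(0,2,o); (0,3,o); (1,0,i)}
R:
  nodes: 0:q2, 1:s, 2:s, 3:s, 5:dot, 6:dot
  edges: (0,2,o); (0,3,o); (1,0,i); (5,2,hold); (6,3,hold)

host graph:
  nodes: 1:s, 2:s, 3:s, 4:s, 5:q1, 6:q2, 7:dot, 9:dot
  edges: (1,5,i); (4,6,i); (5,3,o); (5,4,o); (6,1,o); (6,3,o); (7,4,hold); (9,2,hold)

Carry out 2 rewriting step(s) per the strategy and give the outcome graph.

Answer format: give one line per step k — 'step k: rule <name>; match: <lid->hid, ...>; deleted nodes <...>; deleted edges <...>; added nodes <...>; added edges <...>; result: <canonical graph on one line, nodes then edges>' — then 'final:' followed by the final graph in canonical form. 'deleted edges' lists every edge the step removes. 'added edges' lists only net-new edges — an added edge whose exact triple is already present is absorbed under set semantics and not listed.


step 1: rule r2; match: 0->6, 1->4, 2->1, 3->3, 4->7; deleted nodes 7; deleted edges (7,4,hold); added nodes 10, 11; added edges (10,1,hold); (11,3,hold); result: nodes: 1:s, 2:s, 3:s, 4:s, 5:q1, 6:q2, 9:dot, 10:dot, 11:dot edges: (1,5,i); (4,6,i); (5,3,o); (5,4,o); (6,1,o); (6,3,o); (9,2,hold); (10,1,hold); (11,3,hold)
step 2: rule r1; match: 0->5, 1->1, 2->3, 3->4, 4->10; deleted nodes 10; deleted edges (10,1,hold); added nodes 12, 13; added edges (12,3,hold); (13,4,hold); result: nodes: 1:s, 2:s, 3:s, 4:s, 5:q1, 6:q2, 9:dot, 11:dot, 12:dot, 13:dot edges: (1,5,i); (4,6,i); (5,3,o); (5,4,o); (6,1,o); (6,3,o); (9,2,hold); (11,3,hold); (12,3,hold); (13,4,hold)
final:
nodes: 1:s, 2:s, 3:s, 4:s, 5:q1, 6:q2, 9:dot, 11:dot, 12:dot, 13:dot
edges: (1,5,i); (4,6,i); (5,3,o); (5,4,o); (6,1,o); (6,3,o); (9,2,hold); (11,3,hold); (12,3,hold); (13,4,hold)


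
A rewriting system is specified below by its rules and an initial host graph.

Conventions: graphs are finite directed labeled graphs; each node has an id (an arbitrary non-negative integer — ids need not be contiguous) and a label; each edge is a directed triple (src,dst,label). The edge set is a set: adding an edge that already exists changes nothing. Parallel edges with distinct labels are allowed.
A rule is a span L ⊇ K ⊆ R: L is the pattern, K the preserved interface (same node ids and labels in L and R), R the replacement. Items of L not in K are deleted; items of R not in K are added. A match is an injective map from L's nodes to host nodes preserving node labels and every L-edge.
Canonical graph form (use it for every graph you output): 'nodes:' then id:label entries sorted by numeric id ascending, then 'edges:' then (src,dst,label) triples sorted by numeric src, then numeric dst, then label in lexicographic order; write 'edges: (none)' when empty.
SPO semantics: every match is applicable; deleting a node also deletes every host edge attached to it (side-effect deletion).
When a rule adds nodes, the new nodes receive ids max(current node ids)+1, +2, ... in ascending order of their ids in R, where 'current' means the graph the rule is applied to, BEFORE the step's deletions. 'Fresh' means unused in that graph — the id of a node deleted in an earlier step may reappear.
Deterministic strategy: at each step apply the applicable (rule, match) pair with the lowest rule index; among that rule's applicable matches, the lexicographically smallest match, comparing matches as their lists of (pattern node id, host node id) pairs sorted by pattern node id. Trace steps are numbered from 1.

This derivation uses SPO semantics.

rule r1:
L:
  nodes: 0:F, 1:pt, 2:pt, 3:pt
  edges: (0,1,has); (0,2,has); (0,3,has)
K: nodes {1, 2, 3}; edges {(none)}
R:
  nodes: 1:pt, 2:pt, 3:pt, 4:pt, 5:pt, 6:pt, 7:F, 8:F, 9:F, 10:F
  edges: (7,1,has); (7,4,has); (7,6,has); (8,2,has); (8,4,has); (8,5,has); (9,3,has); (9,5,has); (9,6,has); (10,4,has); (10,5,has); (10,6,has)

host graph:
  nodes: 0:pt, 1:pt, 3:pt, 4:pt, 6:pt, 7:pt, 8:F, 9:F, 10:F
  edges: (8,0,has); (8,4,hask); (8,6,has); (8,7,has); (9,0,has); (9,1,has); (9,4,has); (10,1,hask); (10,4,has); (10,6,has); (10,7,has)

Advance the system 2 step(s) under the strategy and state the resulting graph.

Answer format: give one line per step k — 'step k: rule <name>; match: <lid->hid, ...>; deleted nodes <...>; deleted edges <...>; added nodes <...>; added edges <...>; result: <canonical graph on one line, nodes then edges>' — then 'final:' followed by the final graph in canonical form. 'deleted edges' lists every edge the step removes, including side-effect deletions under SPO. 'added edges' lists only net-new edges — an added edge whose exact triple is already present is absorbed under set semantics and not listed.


step 1: rule r1; match: 0->8, 1->0, 2->6, 3->7; deleted nodes 8; deleted edges (8,0,has); (8,4,hask); (8,6,has); (8,7,has); added nodes 11, 12, 13, 14, 15, 16, 17; added edges (14,0,has); (14,11,has); (14,13,has); (15,6,has); (15,11,has); (15,12,has); (16,7,has); (16,12,has); (16,13,has); (17,11,has); (17,12,has); (17,13,has); result: nodes: 0:pt, 1:pt, 3:pt, 4:pt, 6:pt, 7:pt, 9:F, 10:F, 11:pt, 12:pt, 13:pt, 14:F, 15:F, 16:F, 17:F edges: (9,0,has); (9,1,has); (9,4,has); (10,1,hask); (10,4,has); (10,6,has); (10,7,has); (14,0,has); (14,11,has); (14,13,has); (15,6,has); (15,11,has); (15,12,has); (16,7,has); (16,12,has); (16,13,has); (17,11,has); (17,12,has); (17,13,has)
step 2: rule r1; match: 0->9, 1->0, 2->1, 3->4; deleted nodes 9; deleted edges (9,0,has); (9,1,has); (9,4,has); added nodes 18, 19, 20, 21, 22, 23, 24; added edges (21,0,has); (21,18,has); (21,20,has); (22,1,has); (22,18,has); (22,19,has); (23,4,has); (23,19,has); (23,20,has); (24,18,has); (24,19,has); (24,20,has); result: nodes: 0:pt, 1:pt, 3:pt, 4:pt, 6:pt, 7:pt, 10:F, 11:pt, 12:pt, 13:pt, 14:F, 15:F, 16:F, 17:F, 18:pt, 19:pt, 20:pt, 21:F, 22:F, 23:F, 24:F edges: (10,1,hask); (10,4,has); (10,6,has); (10,7,has); (14,0,has); (14,11,has); (14,13,has); (15,6,has); (15,11,has); (15,12,has); (16,7,has); (16,12,has); (16,13,has); (17,11,has); (17,12,has); (17,13,has); (21,0,has); (21,18,has); (21,20,has); (22,1,has); (22,18,has); (22,19,has); (23,4,has); (23,19,has); (23,20,has); (24,18,has); (24,19,has); (24,20,has)
final:
nodes: 0:pt, 1:pt, 3:pt, 4:pt, 6:pt, 7:pt, 10:F, 11:pt, 12:pt, 13:pt, 14:F, 15:F, 16:F, 17:F, 18:pt, 19:pt, 20:pt, 21:F, 22:F, 23:F, 24:F
edges: (10,1,hask); (10,4,has); (10,6,has); (10,7,has); (14,0,has); (14,11,has); (14,13,has); (15,6,has); (15,11,has); (15,12,has); (16,7,has); (16,12,has); (16,13,has); (17,11,has); (17,12,has); (17,13,has); (21,0,has); (21,18,has); (21,20,has); (22,1,has); (22,18,has); (22,19,has); (23,4,has); (23,19,has); (23,20,has); (24,18,has); (24,19,has); (24,20,has)


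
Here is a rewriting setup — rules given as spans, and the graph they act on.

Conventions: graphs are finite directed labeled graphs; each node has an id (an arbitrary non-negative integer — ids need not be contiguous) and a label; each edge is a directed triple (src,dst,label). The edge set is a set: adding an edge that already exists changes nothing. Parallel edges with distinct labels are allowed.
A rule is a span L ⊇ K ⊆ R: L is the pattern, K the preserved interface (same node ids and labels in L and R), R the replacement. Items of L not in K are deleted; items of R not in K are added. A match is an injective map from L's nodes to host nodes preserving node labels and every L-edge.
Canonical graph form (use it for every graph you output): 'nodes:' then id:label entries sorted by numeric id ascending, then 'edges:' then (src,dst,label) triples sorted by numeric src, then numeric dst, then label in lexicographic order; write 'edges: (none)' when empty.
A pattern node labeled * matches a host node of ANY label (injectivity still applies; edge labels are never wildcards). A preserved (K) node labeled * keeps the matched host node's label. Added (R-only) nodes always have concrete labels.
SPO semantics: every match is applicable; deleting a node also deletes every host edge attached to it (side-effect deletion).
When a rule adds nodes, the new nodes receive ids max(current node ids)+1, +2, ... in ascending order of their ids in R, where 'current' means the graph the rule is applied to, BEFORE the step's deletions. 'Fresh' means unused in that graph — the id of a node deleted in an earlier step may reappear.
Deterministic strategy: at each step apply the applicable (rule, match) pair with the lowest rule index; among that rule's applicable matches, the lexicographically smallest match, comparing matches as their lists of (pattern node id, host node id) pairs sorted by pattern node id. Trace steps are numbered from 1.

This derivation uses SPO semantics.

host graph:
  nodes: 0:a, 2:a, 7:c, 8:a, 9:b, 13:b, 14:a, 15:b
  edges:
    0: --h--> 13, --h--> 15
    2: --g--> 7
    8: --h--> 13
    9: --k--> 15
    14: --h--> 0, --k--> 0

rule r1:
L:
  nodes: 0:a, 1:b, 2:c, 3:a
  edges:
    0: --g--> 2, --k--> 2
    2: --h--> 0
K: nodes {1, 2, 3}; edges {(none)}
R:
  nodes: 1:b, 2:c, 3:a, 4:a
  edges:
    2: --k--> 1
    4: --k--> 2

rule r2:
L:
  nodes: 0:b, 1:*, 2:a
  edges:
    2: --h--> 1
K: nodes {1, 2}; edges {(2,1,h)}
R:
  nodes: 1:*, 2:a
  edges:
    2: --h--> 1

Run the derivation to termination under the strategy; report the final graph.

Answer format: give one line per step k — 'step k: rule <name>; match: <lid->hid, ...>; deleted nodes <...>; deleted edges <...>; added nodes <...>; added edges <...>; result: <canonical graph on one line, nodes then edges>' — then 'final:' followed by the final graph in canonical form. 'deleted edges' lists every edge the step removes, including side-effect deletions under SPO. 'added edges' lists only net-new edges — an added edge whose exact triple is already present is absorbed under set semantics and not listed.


step 1: rule r2; match: 0->9, 1->0, 2->14; deleted nodes 9; deleted edges (9,15,k); added nodes (none); added edges (none); result: nodes: 0:a, 2:a, 7:c, 8:a, 13:b, 14:a, 15:b edges: (0,13,h); (0,15,h); (2,7,g); (8,13,h); (14,0,h); (14,0,k)
step 2: rule r2; match: 0->13, 1->0, 2->14; deleted nodes 13; deleted edges (0,13,h); (8,13,h); added nodes (none); added edges (none); result: nodes: 0:a, 2:a, 7:c, 8:a, 14:a, 15:b edges: (0,15,h); (2,7,g); (14,0,h); (14,0,k)
step 3: rule r2; match: 0->15, 1->0, 2->14; deleted nodes 15; deleted edges (0,15,h); added nodes (none); added edges (none); result: nodes: 0:a, 2:a, 7:c, 8:a, 14:a edges: (2,7,g); (14,0,h); (14,0,k)
final:
nodes: 0:a, 2:a, 7:c, 8:a, 14:a
edges: (2,7,g); (14,0,h); (14,0,k)


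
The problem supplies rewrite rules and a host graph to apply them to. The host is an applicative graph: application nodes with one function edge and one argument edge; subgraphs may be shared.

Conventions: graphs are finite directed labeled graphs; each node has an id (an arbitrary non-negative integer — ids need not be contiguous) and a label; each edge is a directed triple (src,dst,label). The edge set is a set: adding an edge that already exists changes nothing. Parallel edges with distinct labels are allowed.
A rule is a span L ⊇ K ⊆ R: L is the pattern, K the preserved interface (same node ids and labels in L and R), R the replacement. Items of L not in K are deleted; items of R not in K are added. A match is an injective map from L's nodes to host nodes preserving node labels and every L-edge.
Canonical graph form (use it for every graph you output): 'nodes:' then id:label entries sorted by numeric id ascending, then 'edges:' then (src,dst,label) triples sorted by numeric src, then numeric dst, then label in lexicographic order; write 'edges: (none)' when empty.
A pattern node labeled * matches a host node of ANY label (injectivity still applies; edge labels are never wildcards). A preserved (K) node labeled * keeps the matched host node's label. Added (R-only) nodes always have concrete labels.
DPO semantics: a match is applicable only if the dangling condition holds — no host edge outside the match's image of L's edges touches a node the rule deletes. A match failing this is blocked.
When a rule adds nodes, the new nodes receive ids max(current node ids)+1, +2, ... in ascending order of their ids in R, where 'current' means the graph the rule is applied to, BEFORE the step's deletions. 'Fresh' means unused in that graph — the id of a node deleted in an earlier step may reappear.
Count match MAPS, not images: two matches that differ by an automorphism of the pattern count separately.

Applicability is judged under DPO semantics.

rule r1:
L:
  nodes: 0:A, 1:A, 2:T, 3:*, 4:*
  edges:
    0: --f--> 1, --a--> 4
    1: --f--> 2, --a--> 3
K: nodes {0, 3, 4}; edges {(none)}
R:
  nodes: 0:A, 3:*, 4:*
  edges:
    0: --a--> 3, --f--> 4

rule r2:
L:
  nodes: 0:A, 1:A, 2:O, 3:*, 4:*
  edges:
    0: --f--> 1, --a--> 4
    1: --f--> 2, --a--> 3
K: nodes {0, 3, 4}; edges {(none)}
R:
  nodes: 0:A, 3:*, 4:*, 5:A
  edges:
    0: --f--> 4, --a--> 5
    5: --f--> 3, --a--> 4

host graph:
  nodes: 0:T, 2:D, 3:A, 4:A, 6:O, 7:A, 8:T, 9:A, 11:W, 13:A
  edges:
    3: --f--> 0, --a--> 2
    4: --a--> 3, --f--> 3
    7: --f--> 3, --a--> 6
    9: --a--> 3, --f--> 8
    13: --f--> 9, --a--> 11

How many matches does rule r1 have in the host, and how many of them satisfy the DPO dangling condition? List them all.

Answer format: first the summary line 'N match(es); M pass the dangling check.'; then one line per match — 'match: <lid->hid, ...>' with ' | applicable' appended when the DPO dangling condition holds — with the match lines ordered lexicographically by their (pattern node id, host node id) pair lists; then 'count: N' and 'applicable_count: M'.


2 match(es); 1 pass the dangling check.
match: 0->7, 1->3, 2->0, 3->2, 4->6
match: 0->13, 1->9, 2->8, 3->3, 4->11 | applicable
count: 2
applicable_count: 1


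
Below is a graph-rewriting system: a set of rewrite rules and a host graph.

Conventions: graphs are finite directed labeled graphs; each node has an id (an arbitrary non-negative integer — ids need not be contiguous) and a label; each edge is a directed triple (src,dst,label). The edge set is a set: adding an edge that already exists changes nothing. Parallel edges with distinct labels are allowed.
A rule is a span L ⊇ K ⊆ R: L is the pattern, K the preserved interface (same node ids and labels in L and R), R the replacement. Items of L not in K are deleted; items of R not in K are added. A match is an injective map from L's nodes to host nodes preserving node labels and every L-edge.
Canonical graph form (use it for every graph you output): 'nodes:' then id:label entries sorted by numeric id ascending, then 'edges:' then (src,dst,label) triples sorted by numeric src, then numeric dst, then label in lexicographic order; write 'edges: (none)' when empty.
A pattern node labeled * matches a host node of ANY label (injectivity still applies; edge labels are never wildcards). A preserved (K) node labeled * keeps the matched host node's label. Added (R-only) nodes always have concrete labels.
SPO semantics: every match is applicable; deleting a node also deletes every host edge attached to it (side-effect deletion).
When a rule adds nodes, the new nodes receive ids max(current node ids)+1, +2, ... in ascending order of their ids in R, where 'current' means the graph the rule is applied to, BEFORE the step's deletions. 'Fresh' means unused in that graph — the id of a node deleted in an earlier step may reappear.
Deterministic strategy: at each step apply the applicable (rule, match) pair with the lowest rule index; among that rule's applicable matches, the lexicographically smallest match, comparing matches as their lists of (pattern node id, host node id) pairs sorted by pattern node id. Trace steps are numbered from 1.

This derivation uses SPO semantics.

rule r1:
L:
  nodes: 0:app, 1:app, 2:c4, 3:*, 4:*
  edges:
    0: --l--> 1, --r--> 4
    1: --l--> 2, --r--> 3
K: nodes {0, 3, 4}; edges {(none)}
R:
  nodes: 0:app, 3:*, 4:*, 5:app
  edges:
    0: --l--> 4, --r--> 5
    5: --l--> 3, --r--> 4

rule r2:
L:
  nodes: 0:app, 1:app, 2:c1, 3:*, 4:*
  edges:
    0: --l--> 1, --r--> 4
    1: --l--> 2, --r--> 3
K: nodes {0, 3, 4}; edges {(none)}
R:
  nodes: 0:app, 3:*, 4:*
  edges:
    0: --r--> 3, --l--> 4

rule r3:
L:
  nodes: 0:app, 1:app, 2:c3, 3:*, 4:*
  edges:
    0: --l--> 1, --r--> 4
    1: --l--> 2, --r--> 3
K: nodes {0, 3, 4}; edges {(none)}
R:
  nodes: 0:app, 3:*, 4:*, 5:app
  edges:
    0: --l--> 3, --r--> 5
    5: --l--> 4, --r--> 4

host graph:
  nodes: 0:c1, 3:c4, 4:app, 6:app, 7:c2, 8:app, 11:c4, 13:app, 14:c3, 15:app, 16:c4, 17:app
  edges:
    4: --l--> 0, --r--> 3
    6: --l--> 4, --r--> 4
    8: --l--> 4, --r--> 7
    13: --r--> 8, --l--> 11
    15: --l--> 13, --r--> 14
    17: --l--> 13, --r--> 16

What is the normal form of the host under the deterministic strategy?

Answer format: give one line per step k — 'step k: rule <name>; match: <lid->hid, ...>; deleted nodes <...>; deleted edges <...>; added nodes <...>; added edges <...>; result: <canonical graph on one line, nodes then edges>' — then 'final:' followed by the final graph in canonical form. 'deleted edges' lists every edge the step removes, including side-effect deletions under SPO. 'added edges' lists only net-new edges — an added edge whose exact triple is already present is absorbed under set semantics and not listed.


step 1: rule r1; match: 0->15, 1->13, 2->11, 3->8, 4->14; deleted nodes 11, 13; deleted edges (13,8,r); (13,11,l); (15,13,l); (15,14,r); (17,13,l); added nodes 18; added edges (15,14,l); (15,18,r); (18,8,l); (18,14,r); result: nodes: 0:c1, 3:c4, 4:app, 6:app, 7:c2, 8:app, 14:c3, 15:app, 16:c4, 17:app, 18:app edges: (4,0,l); (4,3,r); (6,4,l); (6,4,r); (8,4,l); (8,7,r); (15,14,l); (15,18,r); (17,16,r); (18,8,l); (18,14,r)
step 2: rule r2; match: 0->8, 1->4, 2->0, 3->3, 4->7; deleted nodes 0, 4; deleted edges (4,0,l); (4,3,r); (6,4,l); (6,4,r); (8,4,l); (8,7,r); added nodes (none); added edges (8,3,r); (8,7,l); result: nodes: 3:c4, 6:app, 7:c2, 8:app, 14:c3, 15:app, 16:c4, 17:app, 18:app edges: (8,3,r); (8,7,l); (15,14,l); (15,18,r); (17,16,r); (18,8,l); (18,14,r)
final:
nodes: 3:c4, 6:app, 7:c2, 8:app, 14:c3, 15:app, 16:c4, 17:app, 18:app
edges: (8,3,r); (8,7,l); (15,14,l); (15,18,r); (17,16,r); (18,8,l); (18,14,r)


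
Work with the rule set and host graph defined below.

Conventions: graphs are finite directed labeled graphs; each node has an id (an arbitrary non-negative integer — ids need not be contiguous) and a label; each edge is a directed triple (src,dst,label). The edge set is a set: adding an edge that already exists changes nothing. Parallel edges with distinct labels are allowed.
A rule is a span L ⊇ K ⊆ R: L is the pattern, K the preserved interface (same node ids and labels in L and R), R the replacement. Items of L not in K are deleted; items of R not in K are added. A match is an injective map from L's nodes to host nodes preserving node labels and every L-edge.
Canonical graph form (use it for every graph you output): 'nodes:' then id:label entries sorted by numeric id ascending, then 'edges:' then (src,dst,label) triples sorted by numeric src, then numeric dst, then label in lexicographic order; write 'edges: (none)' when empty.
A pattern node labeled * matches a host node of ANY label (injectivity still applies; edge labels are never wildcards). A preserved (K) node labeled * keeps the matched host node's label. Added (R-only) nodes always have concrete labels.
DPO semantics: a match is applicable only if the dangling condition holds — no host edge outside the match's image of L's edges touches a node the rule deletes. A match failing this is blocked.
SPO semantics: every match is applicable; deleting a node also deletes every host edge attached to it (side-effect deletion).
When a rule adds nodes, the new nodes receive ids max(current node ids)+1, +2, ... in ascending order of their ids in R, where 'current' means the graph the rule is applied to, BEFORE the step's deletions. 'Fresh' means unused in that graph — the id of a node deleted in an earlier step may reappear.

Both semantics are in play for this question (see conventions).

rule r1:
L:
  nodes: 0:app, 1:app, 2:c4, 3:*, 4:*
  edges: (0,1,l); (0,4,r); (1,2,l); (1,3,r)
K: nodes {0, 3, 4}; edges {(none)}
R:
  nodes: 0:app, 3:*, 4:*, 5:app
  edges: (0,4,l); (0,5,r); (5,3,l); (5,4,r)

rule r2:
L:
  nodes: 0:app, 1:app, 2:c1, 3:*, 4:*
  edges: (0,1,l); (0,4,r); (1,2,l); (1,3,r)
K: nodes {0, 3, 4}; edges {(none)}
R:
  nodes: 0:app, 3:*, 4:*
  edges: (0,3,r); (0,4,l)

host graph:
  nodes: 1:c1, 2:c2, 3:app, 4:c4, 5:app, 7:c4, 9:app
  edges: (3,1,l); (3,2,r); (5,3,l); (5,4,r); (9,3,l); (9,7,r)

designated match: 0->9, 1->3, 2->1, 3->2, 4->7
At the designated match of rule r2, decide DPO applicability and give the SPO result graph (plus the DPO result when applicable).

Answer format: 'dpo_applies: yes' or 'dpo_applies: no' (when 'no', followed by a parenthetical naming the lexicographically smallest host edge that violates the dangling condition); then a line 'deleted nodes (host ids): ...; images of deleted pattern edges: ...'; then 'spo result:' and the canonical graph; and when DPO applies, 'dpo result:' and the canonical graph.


dpo_applies: no
(the rule deletes node 3, which keeps host edge (5,3,l) outside the match image — the dangling condition fails, DPO blocks; SPO proceeds and side-deletes such edges)
deleted nodes (host ids): 1, 3; images of deleted pattern edges: (3,1,l); (3,2,r); (9,3,l); (9,7,r)
spo result:
nodes: 2:c2, 4:c4, 5:app, 7:c4, 9:app
edges: (5,4,r); (9,2,r); (9,7,l)


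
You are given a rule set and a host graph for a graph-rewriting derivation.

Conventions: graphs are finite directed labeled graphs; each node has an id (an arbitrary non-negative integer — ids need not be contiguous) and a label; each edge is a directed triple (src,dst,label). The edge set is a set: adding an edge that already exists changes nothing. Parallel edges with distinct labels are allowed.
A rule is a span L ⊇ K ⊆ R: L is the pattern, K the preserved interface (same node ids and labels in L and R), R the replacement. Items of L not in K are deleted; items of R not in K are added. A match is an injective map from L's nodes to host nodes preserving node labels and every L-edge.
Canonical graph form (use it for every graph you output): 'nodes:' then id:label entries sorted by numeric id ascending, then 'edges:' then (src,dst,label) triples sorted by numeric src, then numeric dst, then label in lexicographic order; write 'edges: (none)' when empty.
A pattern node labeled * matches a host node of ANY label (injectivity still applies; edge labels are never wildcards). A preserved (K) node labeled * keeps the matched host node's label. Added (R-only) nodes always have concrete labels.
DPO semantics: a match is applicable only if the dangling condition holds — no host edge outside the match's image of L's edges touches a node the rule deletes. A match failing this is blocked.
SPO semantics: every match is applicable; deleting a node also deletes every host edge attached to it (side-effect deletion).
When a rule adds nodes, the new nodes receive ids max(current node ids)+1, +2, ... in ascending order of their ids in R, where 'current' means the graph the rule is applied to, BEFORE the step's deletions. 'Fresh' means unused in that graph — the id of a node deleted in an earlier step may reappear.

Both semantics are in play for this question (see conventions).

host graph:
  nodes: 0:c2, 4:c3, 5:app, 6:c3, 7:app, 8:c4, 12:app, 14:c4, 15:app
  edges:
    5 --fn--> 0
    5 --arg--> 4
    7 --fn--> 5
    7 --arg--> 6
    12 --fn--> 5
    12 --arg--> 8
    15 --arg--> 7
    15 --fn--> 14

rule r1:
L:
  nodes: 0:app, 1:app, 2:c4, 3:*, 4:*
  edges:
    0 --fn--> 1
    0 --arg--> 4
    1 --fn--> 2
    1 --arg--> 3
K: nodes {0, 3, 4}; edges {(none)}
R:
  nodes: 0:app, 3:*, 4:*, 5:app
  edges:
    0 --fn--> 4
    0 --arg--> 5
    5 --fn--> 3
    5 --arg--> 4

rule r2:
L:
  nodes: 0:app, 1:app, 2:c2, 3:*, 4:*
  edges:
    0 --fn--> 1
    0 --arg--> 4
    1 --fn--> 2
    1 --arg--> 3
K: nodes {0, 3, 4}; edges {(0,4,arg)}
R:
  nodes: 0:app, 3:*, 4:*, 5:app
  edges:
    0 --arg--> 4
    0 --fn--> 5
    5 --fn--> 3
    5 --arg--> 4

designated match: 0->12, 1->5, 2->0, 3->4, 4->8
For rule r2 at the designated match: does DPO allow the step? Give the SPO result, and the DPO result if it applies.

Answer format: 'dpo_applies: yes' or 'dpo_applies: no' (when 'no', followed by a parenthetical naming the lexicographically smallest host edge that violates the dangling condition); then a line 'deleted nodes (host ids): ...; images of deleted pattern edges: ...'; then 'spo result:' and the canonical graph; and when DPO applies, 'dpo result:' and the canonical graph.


dpo_applies: no
(the rule deletes node 5, which keeps host edge (7,5,fn) outside the match image — the dangling condition fails, DPO blocks; SPO proceeds and side-deletes such edges)
deleted nodes (host ids): 0, 5; images of deleted pattern edges: (5,0,fn); (5,4,arg); (12,5,fn)
spo result:
nodes: 4:c3, 6:c3, 7:app, 8:c4, 12:app, 14:c4, 15:app, 16:app
edges: (7,6,arg); (12,8,arg); (12,16,fn); (15,7,arg); (15,14,fn); (16,4,fn); (16,8,arg)


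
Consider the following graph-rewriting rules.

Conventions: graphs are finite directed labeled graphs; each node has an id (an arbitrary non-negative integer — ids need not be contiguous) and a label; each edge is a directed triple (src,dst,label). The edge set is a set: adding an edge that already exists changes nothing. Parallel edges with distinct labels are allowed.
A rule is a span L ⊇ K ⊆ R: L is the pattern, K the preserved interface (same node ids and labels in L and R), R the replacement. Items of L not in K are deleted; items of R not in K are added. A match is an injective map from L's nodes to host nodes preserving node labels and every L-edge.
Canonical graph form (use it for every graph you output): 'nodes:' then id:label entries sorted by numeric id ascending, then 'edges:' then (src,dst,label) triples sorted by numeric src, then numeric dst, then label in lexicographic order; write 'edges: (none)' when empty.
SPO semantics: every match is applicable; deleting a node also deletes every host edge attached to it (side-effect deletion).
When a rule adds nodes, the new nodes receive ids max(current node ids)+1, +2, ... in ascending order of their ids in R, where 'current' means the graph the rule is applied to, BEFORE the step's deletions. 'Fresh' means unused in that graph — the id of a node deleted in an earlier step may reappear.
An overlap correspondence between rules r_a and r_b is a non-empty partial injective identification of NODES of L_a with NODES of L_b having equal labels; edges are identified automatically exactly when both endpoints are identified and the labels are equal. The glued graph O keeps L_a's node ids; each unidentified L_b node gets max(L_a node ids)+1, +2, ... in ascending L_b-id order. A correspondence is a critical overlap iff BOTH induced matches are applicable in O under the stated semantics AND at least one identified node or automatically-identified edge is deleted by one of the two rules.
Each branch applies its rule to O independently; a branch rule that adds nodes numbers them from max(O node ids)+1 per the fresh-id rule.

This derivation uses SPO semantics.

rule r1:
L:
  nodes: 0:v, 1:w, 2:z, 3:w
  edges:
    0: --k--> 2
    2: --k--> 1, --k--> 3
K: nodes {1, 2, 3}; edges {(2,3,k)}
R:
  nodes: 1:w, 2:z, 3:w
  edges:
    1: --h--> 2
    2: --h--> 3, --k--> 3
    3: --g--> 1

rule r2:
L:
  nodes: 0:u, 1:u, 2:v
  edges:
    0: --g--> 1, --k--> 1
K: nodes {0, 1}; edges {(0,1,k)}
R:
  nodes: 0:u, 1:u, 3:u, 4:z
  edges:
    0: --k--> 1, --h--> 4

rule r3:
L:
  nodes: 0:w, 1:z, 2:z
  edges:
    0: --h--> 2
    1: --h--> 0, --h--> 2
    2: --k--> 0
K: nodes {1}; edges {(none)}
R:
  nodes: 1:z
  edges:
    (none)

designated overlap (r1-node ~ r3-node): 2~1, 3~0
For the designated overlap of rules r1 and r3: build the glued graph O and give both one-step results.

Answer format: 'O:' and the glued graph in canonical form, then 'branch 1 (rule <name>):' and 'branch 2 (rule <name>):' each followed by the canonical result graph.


O:
nodes: 0:v, 1:w, 2:z, 3:w, 4:z
edges: (0,2,k); (2,1,k); (2,3,h); (2,3,k); (2,4,h); (3,4,h); (4,3,k)
branch 1 (rule r1):
nodes: 1:w, 2:z, 3:w, 4:z
edges: (1,2,h); (2,3,h); (2,3,k); (2,4,h); (3,1,g); (3,4,h); (4,3,k)
branch 2 (rule r3):
nodes: 0:v, 1:w, 2:z
edges: (0,2,k); (2,1,k)


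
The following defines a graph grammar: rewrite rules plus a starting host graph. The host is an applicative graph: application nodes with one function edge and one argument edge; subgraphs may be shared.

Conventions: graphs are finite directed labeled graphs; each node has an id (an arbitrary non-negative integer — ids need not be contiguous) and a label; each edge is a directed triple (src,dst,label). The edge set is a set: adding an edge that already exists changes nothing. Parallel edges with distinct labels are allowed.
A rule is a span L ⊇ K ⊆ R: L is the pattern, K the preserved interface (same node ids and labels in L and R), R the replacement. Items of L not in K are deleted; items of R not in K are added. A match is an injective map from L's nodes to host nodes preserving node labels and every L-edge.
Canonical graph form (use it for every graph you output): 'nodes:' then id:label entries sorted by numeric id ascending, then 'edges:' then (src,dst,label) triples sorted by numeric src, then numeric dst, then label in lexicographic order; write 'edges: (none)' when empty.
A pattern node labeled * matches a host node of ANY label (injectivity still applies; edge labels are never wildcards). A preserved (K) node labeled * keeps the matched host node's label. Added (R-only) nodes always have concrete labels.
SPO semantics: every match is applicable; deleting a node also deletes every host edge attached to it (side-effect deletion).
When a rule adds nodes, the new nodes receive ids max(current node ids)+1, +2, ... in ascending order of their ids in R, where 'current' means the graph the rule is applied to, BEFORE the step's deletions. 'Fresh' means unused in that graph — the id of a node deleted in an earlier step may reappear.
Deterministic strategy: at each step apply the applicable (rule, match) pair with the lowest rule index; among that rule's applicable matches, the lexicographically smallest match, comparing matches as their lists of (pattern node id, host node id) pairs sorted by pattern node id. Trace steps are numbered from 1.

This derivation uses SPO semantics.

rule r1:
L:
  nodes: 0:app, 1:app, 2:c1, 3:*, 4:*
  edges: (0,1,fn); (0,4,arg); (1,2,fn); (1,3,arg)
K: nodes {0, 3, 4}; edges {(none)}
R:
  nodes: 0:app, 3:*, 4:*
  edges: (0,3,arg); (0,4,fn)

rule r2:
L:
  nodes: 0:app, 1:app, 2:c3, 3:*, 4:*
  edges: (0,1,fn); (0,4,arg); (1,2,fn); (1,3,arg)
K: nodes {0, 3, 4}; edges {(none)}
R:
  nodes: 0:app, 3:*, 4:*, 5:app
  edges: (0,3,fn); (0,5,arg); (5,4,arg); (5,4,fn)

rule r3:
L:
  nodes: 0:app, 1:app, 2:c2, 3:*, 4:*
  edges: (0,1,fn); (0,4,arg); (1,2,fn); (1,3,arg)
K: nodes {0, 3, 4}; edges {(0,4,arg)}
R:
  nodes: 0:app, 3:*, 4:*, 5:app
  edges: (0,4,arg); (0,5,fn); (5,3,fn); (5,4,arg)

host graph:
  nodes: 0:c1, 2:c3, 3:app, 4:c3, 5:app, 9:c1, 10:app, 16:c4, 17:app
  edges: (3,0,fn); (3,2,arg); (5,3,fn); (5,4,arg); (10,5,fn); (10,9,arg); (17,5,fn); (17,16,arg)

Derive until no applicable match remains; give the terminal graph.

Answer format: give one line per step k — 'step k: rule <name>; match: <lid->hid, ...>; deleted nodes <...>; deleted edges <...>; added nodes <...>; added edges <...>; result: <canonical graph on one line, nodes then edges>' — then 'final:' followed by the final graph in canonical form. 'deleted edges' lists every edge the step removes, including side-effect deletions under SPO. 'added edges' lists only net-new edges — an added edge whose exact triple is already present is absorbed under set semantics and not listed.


step 1: rule r1; match: 0->5, 1->3, 2->0, 3->2, 4->4; deleted nodes 0, 3; deleted edges (3,0,fn); (3,2,arg); (5,3,fn); (5,4,arg); added nodes (none); added edges (5,2,arg); (5,4,fn); result: nodes: 2:c3, 4:c3, 5:app, 9:c1, 10:app, 16:c4, 17:app edges: (5,2,arg); (5,4,fn); (10,5,fn); (10,9,arg); (17,5,fn); (17,16,arg)
step 2: rule r2; match: 0->10, 1->5, 2->4, 3->2, 4->9; deleted nodes 4, 5; deleted edges (5,2,arg); (5,4,fn); (10,5,fn); (10,9,arg); (17,5,fn); added nodes 18; added edges (10,2,fn); (10,18,arg); (18,9,arg); (18,9,fn); result: nodes: 2:c3, 9:c1, 10:app, 16:c4, 17:app, 18:app edges: (10,2,fn); (10,18,arg); (17,16,arg); (18,9,arg); (18,9,fn)
final:
nodes: 2:c3, 9:c1, 10:app, 16:c4, 17:app, 18:app
edges: (10,2,fn); (10,18,arg); (17,16,arg); (18,9,arg); (18,9,fn)


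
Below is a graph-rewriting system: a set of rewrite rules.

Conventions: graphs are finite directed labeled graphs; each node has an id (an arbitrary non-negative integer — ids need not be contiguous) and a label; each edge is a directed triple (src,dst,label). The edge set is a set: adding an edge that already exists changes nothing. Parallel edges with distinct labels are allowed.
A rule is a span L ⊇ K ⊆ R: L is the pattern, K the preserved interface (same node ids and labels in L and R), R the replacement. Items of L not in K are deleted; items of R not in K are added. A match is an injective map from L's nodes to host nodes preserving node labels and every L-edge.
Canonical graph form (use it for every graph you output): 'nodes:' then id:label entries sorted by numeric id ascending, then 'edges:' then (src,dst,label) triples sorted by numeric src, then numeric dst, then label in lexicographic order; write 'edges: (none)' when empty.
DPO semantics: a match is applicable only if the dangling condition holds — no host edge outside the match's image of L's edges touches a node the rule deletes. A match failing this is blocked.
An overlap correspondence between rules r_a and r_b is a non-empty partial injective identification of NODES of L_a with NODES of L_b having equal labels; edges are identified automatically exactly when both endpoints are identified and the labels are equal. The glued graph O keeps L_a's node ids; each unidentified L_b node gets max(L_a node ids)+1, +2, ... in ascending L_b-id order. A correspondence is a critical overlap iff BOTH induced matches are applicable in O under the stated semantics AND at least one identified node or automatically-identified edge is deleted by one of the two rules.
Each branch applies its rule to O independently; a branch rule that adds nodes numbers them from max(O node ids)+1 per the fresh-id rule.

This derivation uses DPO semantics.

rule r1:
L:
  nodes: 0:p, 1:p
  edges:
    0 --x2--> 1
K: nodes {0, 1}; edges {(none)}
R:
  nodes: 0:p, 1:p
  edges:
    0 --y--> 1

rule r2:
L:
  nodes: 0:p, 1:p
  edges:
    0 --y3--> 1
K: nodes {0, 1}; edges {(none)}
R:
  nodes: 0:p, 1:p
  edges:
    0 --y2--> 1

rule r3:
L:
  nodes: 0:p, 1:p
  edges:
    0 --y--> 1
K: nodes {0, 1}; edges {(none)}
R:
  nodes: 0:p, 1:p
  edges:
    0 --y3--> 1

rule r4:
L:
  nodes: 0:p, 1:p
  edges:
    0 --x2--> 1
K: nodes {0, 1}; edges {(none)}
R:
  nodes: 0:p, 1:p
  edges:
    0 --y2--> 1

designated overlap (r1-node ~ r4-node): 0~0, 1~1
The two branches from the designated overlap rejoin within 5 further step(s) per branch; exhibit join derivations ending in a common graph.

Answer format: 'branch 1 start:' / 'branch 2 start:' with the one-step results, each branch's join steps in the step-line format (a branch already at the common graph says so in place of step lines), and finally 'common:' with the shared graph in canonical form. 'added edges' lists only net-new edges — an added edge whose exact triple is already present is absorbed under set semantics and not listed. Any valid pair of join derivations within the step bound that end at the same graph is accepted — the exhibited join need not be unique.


branch 1 start:
nodes: 0:p, 1:p
edges: (0,1,y)
branch 2 start:
nodes: 0:p, 1:p
edges: (0,1,y2)
branch 1 step 1: rule r3; match: 0->0, 1->1; deleted nodes (none); deleted edges (0,1,y); added nodes (none); added edges (0,1,y3); result: nodes: 0:p, 1:p edges: (0,1,y3)
branch 1 step 2: rule r2; match: 0->0, 1->1; deleted nodes (none); deleted edges (0,1,y3); added nodes (none); added edges (0,1,y2); result: nodes: 0:p, 1:p edges: (0,1,y2)
branch 2: already at the common graph (0 steps)
common:
nodes: 0:p, 1:p
edges: (0,1,y2)
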